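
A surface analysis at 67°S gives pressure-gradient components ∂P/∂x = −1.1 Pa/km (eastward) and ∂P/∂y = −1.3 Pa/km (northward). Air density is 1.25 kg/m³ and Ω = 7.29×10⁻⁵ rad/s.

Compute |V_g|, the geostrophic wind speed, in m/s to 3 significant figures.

Coriolis parameter at 67°S:
f = 2Ω sin φ = 2 × 7.29×10⁻⁵ × sin 67° = 1.34×10⁻⁴ s⁻¹
In the Southern Hemisphere f is negative: f = −1.34×10⁻⁴ s⁻¹.
Component geostrophic relations (x east, y north):
u_g = −(1/(fρ)) ∂P/∂y,  v_g = (1/(fρ)) ∂P/∂x
u_g = −(−1.3×10⁻³)/(−1.34×10⁻⁴ × 1.25) = −7.75 m/s;  v_g = (−1.1×10⁻³)/(−1.34×10⁻⁴ × 1.25) = 6.56 m/s
|V_g| = √(u_g² + v_g²) = 10.2 m/s

10.2 m/s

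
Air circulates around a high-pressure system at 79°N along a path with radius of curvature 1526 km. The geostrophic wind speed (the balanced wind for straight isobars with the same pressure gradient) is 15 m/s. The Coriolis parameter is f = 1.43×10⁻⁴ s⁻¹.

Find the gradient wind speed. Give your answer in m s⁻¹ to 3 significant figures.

Around a high, pressure-gradient force acts outward with centrifugal, so Coriolis balances both:
fV = (1/ρ)|∂P/∂n| + V²/R  →  V² − fR·V + fR·V_g = 0
With fR = 1.43×10⁻⁴ × 1526×10³ m = 218 m/s:
V = [fR − √((fR)² − 4 fR V_g)]/2 = [218 − √(218² − 4×218×15)]/2 = 16.2 m/s
Supergeostrophic (V > V_g = 15 m/s), as expected around a high.

16.2 m s⁻¹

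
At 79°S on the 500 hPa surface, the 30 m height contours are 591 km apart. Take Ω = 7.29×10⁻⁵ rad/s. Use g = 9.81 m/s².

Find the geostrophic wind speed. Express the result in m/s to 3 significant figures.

3.48 m/s

Coriolis parameter at 79°S:
f = 2Ω sin φ = 2 × 7.29×10⁻⁵ × sin 79° = 1.43×10⁻⁴ s⁻¹
Height gradient: |∂Z/∂n| = 30 m / 591000 m = 5.08×10⁻⁵
On a pressure surface, geostrophic balance gives V_g = (g/f)|∂Z/∂n|:
V_g = 9.81 × 5.08×10⁻⁵ / 1.43×10⁻⁴ = 3.48 m/s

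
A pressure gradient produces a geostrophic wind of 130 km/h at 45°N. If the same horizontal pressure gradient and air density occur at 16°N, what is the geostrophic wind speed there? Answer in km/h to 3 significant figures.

333 km/h

With the same pressure gradient and density, V_g ∝ 1/f ∝ 1/sin φ.
V₂ = V₁ · sin φ₁ / sin φ₂ = 130 × sin 45° / sin 16°
V₂ = 130 × 0.7071/0.2756 = 333 km/h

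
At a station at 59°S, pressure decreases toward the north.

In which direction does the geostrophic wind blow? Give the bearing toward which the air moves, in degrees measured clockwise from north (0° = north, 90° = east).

The pressure-gradient force points toward the north (bearing 000°).
Geostrophic balance: in the Southern Hemisphere the Coriolis force deflects motion to the left, so the geostrophic wind blows 90° to the left of the pressure-gradient force (low pressure on the right).
Rotating 000° by 90° counterclockwise gives 270° — the wind blows toward the west.

270°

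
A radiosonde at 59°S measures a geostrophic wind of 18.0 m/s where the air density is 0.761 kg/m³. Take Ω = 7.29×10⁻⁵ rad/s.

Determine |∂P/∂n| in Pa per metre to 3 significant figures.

1.71×10⁻³ Pa/m

Coriolis parameter at 59°S:
f = 2Ω sin φ = 2 × 7.29×10⁻⁵ × sin 59° = 1.25×10⁻⁴ s⁻¹
Geostrophic balance rearranged: |∂P/∂n| = f ρ V_g
|∂P/∂n| = 1.25×10⁻⁴ × 0.761 × 18.0 = 1.71×10⁻³ Pa/m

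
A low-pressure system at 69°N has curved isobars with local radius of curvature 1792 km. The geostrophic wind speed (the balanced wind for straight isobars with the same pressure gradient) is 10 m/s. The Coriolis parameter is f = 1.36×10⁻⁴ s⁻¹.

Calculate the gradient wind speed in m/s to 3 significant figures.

9.62 m/s

Around a low, centrifugal force acts outward with Coriolis, so pressure-gradient force balances both:
(1/ρ)|∂P/∂n| = fV + V²/R  →  V² + fR·V − fR·V_g = 0
With fR = 1.36×10⁻⁴ × 1792×10³ m = 244 m/s:
V = [−fR + √((fR)² + 4 fR V_g)]/2 = [−244 + √(244² + 4×244×10)]/2 = 9.62 m/s
Subgeostrophic (V < V_g = 10 m/s), as expected around a low.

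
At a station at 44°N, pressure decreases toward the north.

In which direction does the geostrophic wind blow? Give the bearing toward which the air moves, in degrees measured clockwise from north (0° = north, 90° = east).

090°

The pressure-gradient force points toward the north (bearing 000°).
Geostrophic balance: in the Northern Hemisphere the Coriolis force deflects motion to the right, so the geostrophic wind blows 90° to the right of the pressure-gradient force (low pressure on the left).
Rotating 000° by 90° clockwise gives 090° — the wind blows toward the east.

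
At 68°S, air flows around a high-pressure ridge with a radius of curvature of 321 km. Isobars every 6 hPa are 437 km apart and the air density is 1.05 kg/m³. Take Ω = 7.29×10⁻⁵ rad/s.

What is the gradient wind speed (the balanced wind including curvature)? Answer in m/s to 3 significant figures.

Coriolis parameter at 68°S:
f = 2Ω sin φ = 2 × 7.29×10⁻⁵ × sin 68° = 1.35×10⁻⁴ s⁻¹
Pressure gradient: |∂P/∂n| = 600 Pa / 437000 m = 1.37×10⁻³ Pa/m
Geostrophic speed: V_g = |∂P/∂n|/(fρ) = 1.37×10⁻³/(1.35×10⁻⁴ × 1.05) = 9.67 m/s
Around a high, pressure-gradient force acts outward with centrifugal, so Coriolis balances both:
fV = (1/ρ)|∂P/∂n| + V²/R  →  V² − fR·V + fR·V_g = 0
With fR = 1.35×10⁻⁴ × 321×10³ m = 43.4 m/s:
V = [fR − √((fR)² − 4 fR V_g)]/2 = [43.4 − √(43.4² − 4×43.4×9.67)]/2 = 14.6 m/s
Supergeostrophic (V > V_g = 9.67 m/s), as expected around a high.

14.6 m/s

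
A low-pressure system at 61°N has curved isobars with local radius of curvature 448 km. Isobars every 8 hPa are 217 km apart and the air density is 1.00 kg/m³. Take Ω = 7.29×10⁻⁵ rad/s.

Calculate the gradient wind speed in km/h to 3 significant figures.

Coriolis parameter at 61°N:
f = 2Ω sin φ = 2 × 7.29×10⁻⁵ × sin 61° = 1.28×10⁻⁴ s⁻¹
Pressure gradient: |∂P/∂n| = 800 Pa / 217000 m = 3.69×10⁻³ Pa/m
Geostrophic speed: V_g = |∂P/∂n|/(fρ) = 3.69×10⁻³/(1.28×10⁻⁴ × 1.00) = 28.9 m/s
Around a low, centrifugal force acts outward with Coriolis, so pressure-gradient force balances both:
(1/ρ)|∂P/∂n| = fV + V²/R  →  V² + fR·V − fR·V_g = 0
With fR = 1.28×10⁻⁴ × 448×10³ m = 57.1 m/s:
V = [−fR + √((fR)² + 4 fR V_g)]/2 = [−57.1 + √(57.1² + 4×57.1×28.9)]/2 = 21.1 m/s
Subgeostrophic (V < V_g = 28.9 m/s), as expected around a low.
Converting: 21.1 m/s × 3.6 = 76.0 km/h

76.0 km/h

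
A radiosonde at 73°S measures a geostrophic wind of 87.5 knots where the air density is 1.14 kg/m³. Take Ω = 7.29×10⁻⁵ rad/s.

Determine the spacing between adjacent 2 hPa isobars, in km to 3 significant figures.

28.0 km

Coriolis parameter at 73°S:
f = 2Ω sin φ = 2 × 7.29×10⁻⁵ × sin 73° = 1.39×10⁻⁴ s⁻¹
Wind speed in SI: 87.5 knots = 45.0 m/s
Geostrophic balance rearranged: |∂P/∂n| = f ρ V_g
|∂P/∂n| = 1.39×10⁻⁴ × 1.14 × 45.0 = 7.15×10⁻³ Pa/m
Isobar spacing: Δn = ΔP/|∂P/∂n| = 200 Pa / 7.15×10⁻³ Pa/m = 27953 m ≈ 28.0 km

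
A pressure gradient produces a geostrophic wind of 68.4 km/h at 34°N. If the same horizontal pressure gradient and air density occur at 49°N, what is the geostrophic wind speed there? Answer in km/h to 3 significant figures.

50.7 km/h

With the same pressure gradient and density, V_g ∝ 1/f ∝ 1/sin φ.
V₂ = V₁ · sin φ₁ / sin φ₂ = 68.4 × sin 34° / sin 49°
V₂ = 68.4 × 0.5592/0.7547 = 50.7 km/h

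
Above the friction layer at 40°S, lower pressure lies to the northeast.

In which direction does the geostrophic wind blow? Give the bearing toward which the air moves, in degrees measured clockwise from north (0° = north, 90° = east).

315°

The pressure-gradient force points toward the northeast (bearing 045°).
Geostrophic balance: in the Southern Hemisphere the Coriolis force deflects motion to the left, so the geostrophic wind blows 90° to the left of the pressure-gradient force (low pressure on the right).
Rotating 045° by 90° counterclockwise gives 315° — the wind blows toward the northwest.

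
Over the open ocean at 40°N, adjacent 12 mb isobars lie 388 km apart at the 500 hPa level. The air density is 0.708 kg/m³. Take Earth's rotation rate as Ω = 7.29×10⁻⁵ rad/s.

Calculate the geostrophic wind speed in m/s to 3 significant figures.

Coriolis parameter at 40°N:
f = 2Ω sin φ = 2 × 7.29×10⁻⁵ × sin 40° = 9.37×10⁻⁵ s⁻¹
Pressure gradient: |∂P/∂n| = 1200 Pa / 388000 m = 3.09×10⁻³ Pa/m
Geostrophic balance (pressure-gradient force = Coriolis force):
V_g = (1/(fρ)) |∂P/∂n| = 3.09×10⁻³ / (9.37×10⁻⁵ × 0.708) = 46.6 m/s

46.6 m/s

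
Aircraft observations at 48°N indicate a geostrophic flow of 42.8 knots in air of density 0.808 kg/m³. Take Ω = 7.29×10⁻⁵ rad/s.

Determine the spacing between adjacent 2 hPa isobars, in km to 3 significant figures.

104 km

Coriolis parameter at 48°N:
f = 2Ω sin φ = 2 × 7.29×10⁻⁵ × sin 48° = 1.08×10⁻⁴ s⁻¹
Wind speed in SI: 42.8 knots = 22.0 m/s
Geostrophic balance rearranged: |∂P/∂n| = f ρ V_g
|∂P/∂n| = 1.08×10⁻⁴ × 0.808 × 22.0 = 1.93×10⁻³ Pa/m
Isobar spacing: Δn = ΔP/|∂P/∂n| = 200 Pa / 1.93×10⁻³ Pa/m = 103754 m ≈ 104 km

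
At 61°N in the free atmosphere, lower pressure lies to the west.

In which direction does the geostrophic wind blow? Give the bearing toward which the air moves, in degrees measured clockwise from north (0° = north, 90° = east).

000°

The pressure-gradient force points toward the west (bearing 270°).
Geostrophic balance: in the Northern Hemisphere the Coriolis force deflects motion to the right, so the geostrophic wind blows 90° to the right of the pressure-gradient force (low pressure on the left).
Rotating 270° by 90° clockwise gives 000° — the wind blows toward the north.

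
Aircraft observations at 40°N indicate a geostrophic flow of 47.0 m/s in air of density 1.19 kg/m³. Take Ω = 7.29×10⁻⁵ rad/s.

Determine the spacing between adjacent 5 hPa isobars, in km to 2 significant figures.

Coriolis parameter at 40°N:
f = 2Ω sin φ = 2 × 7.29×10⁻⁵ × sin 40° = 9.37×10⁻⁵ s⁻¹
Geostrophic balance rearranged: |∂P/∂n| = f ρ V_g
|∂P/∂n| = 9.37×10⁻⁵ × 1.19 × 47.0 = 5.24×10⁻³ Pa/m
Isobar spacing: Δn = ΔP/|∂P/∂n| = 500 Pa / 5.24×10⁻³ Pa/m = 95389 m ≈ 95 km

95 km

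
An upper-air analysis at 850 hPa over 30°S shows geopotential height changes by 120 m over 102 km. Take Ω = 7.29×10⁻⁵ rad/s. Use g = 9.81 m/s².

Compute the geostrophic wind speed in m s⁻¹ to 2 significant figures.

160 m s⁻¹

Coriolis parameter at 30°S:
f = 2Ω sin φ = 2 × 7.29×10⁻⁵ × sin 30° = 7.29×10⁻⁵ s⁻¹
Height gradient: |∂Z/∂n| = 120 m / 102000 m = 1.18×10⁻³
On a pressure surface, geostrophic balance gives V_g = (g/f)|∂Z/∂n|:
V_g = 9.81 × 1.18×10⁻³ / 7.29×10⁻⁵ = 158 m/s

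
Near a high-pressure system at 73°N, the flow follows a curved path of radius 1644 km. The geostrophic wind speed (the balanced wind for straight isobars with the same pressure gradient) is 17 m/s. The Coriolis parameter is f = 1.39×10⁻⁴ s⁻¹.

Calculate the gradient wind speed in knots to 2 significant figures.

Around a high, pressure-gradient force acts outward with centrifugal, so Coriolis balances both:
fV = (1/ρ)|∂P/∂n| + V²/R  →  V² − fR·V + fR·V_g = 0
With fR = 1.39×10⁻⁴ × 1644×10³ m = 229 m/s:
V = [fR − √((fR)² − 4 fR V_g)]/2 = [229 − √(229² − 4×229×17)]/2 = 18.5 m/s
Supergeostrophic (V > V_g = 17 m/s), as expected around a high.
Converting: 18.5 m/s × 1.944 = 36 knots

36 knots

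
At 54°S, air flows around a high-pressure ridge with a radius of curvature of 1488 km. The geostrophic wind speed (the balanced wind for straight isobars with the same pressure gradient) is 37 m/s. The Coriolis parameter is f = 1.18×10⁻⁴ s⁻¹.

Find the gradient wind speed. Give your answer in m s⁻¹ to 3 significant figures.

Around a high, pressure-gradient force acts outward with centrifugal, so Coriolis balances both:
fV = (1/ρ)|∂P/∂n| + V²/R  →  V² − fR·V + fR·V_g = 0
With fR = 1.18×10⁻⁴ × 1488×10³ m = 176 m/s:
V = [fR − √((fR)² − 4 fR V_g)]/2 = [176 − √(176² − 4×176×37)]/2 = 53 m/s
Supergeostrophic (V > V_g = 37 m/s), as expected around a high.

53.0 m s⁻¹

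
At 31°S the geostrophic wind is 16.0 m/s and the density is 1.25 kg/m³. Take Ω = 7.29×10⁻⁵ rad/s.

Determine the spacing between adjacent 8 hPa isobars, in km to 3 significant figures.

533 km

Coriolis parameter at 31°S:
f = 2Ω sin φ = 2 × 7.29×10⁻⁵ × sin 31° = 7.51×10⁻⁵ s⁻¹
Geostrophic balance rearranged: |∂P/∂n| = f ρ V_g
|∂P/∂n| = 7.51×10⁻⁵ × 1.25 × 16.0 = 1.50×10⁻³ Pa/m
Isobar spacing: Δn = ΔP/|∂P/∂n| = 800 Pa / 1.50×10⁻³ Pa/m = 532676 m ≈ 533 km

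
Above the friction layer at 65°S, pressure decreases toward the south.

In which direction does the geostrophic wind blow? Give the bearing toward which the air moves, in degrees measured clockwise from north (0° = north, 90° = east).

090°

The pressure-gradient force points toward the south (bearing 180°).
Geostrophic balance: in the Southern Hemisphere the Coriolis force deflects motion to the left, so the geostrophic wind blows 90° to the left of the pressure-gradient force (low pressure on the right).
Rotating 180° by 90° counterclockwise gives 090° — the wind blows toward the east.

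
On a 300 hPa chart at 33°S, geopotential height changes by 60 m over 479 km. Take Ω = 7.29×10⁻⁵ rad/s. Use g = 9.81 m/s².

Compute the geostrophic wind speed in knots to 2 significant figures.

30 knots

Coriolis parameter at 33°S:
f = 2Ω sin φ = 2 × 7.29×10⁻⁵ × sin 33° = 7.94×10⁻⁵ s⁻¹
Height gradient: |∂Z/∂n| = 60 m / 479000 m = 1.25×10⁻⁴
On a pressure surface, geostrophic balance gives V_g = (g/f)|∂Z/∂n|:
V_g = 9.81 × 1.25×10⁻⁴ / 7.94×10⁻⁵ = 15.5 m/s
Converting: 15.5 m/s × 1.944 = 30 knots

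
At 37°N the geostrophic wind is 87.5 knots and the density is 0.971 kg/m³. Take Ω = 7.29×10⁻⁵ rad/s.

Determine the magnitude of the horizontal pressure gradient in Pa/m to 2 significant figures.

3.8×10⁻³ Pa/m

Coriolis parameter at 37°N:
f = 2Ω sin φ = 2 × 7.29×10⁻⁵ × sin 37° = 8.77×10⁻⁵ s⁻¹
Wind speed in SI: 87.5 knots = 45.0 m/s
Geostrophic balance rearranged: |∂P/∂n| = f ρ V_g
|∂P/∂n| = 8.77×10⁻⁵ × 0.971 × 45.0 = 3.84×10⁻³ Pa/m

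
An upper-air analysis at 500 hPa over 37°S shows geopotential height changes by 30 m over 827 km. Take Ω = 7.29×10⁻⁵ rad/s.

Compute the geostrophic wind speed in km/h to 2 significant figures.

Coriolis parameter at 37°S:
f = 2Ω sin φ = 2 × 7.29×10⁻⁵ × sin 37° = 8.77×10⁻⁵ s⁻¹
Height gradient: |∂Z/∂n| = 30 m / 827000 m = 3.63×10⁻⁵
On a pressure surface, geostrophic balance gives V_g = (g/f)|∂Z/∂n|:
V_g = 9.81 × 3.63×10⁻⁵ / 8.77×10⁻⁵ = 4.06 m/s
Converting: 4.06 m/s × 3.6 = 15 km/h

15 km/h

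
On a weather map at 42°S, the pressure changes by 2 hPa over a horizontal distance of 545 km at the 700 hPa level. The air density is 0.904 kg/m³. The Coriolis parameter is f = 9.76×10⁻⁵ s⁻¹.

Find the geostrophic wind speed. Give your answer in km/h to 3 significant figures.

15.0 km/h

Pressure gradient: |∂P/∂n| = 200 Pa / 545000 m = 3.67×10⁻⁴ Pa/m
Geostrophic balance (pressure-gradient force = Coriolis force):
V_g = (1/(fρ)) |∂P/∂n| = 3.67×10⁻⁴ / (9.76×10⁻⁵ × 0.904) = 4.16 m/s
Converting: 4.16 m/s × 3.6 = 15.0 km/h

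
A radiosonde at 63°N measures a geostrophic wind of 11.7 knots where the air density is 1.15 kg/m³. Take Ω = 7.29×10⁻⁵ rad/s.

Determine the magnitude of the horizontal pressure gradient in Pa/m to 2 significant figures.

9.0×10⁻⁴ Pa/m

Coriolis parameter at 63°N:
f = 2Ω sin φ = 2 × 7.29×10⁻⁵ × sin 63° = 1.30×10⁻⁴ s⁻¹
Wind speed in SI: 11.7 knots = 6.02 m/s
Geostrophic balance rearranged: |∂P/∂n| = f ρ V_g
|∂P/∂n| = 1.30×10⁻⁴ × 1.15 × 6.02 = 8.99×10⁻⁴ Pa/m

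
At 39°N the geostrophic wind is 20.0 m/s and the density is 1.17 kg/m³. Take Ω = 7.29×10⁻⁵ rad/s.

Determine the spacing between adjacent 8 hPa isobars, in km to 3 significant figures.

Coriolis parameter at 39°N:
f = 2Ω sin φ = 2 × 7.29×10⁻⁵ × sin 39° = 9.18×10⁻⁵ s⁻¹
Geostrophic balance rearranged: |∂P/∂n| = f ρ V_g
|∂P/∂n| = 9.18×10⁻⁵ × 1.17 × 20.0 = 2.15×10⁻³ Pa/m
Isobar spacing: Δn = ΔP/|∂P/∂n| = 800 Pa / 2.15×10⁻³ Pa/m = 372602 m ≈ 373 km

373 km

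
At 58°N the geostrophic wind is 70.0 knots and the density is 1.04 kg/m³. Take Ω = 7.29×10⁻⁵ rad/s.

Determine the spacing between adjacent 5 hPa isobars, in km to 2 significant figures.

110 km

Coriolis parameter at 58°N:
f = 2Ω sin φ = 2 × 7.29×10⁻⁵ × sin 58° = 1.24×10⁻⁴ s⁻¹
Wind speed in SI: 70.0 knots = 36.0 m/s
Geostrophic balance rearranged: |∂P/∂n| = f ρ V_g
|∂P/∂n| = 1.24×10⁻⁴ × 1.04 × 36.0 = 4.63×10⁻³ Pa/m
Isobar spacing: Δn = ΔP/|∂P/∂n| = 500 Pa / 4.63×10⁻³ Pa/m = 107975 m ≈ 110 km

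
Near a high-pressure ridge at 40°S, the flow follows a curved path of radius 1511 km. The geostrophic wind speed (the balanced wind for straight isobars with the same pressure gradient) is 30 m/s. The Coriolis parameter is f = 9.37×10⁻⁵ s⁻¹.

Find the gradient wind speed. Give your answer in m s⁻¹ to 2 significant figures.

Around a high, pressure-gradient force acts outward with centrifugal, so Coriolis balances both:
fV = (1/ρ)|∂P/∂n| + V²/R  →  V² − fR·V + fR·V_g = 0
With fR = 9.37×10⁻⁵ × 1511×10³ m = 142 m/s:
V = [fR − √((fR)² − 4 fR V_g)]/2 = [142 − √(142² − 4×142×30)]/2 = 43.2 m/s
Supergeostrophic (V > V_g = 30 m/s), as expected around a high.

43 m s⁻¹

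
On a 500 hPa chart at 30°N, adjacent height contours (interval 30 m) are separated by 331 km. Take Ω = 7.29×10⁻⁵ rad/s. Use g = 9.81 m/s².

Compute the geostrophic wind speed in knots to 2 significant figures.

Coriolis parameter at 30°N:
f = 2Ω sin φ = 2 × 7.29×10⁻⁵ × sin 30° = 7.29×10⁻⁵ s⁻¹
Height gradient: |∂Z/∂n| = 30 m / 331000 m = 9.06×10⁻⁵
On a pressure surface, geostrophic balance gives V_g = (g/f)|∂Z/∂n|:
V_g = 9.81 × 9.06×10⁻⁵ / 7.29×10⁻⁵ = 12.2 m/s
Converting: 12.2 m/s × 1.944 = 24 knots

24 knots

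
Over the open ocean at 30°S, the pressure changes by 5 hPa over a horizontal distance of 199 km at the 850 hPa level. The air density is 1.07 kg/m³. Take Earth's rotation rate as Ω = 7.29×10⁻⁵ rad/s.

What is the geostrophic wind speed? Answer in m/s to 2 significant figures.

32 m/s

Coriolis parameter at 30°S:
f = 2Ω sin φ = 2 × 7.29×10⁻⁵ × sin 30° = 7.29×10⁻⁵ s⁻¹
Pressure gradient: |∂P/∂n| = 500 Pa / 199000 m = 2.51×10⁻³ Pa/m
Geostrophic balance (pressure-gradient force = Coriolis force):
V_g = (1/(fρ)) |∂P/∂n| = 2.51×10⁻³ / (7.29×10⁻⁵ × 1.07) = 32.2 m/s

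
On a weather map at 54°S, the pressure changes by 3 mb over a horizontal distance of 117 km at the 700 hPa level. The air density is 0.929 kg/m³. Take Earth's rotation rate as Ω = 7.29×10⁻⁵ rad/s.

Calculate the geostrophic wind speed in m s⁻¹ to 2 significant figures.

Coriolis parameter at 54°S:
f = 2Ω sin φ = 2 × 7.29×10⁻⁵ × sin 54° = 1.18×10⁻⁴ s⁻¹
Pressure gradient: |∂P/∂n| = 300 Pa / 117000 m = 2.56×10⁻³ Pa/m
Geostrophic balance (pressure-gradient force = Coriolis force):
V_g = (1/(fρ)) |∂P/∂n| = 2.56×10⁻³ / (1.18×10⁻⁴ × 0.929) = 23.4 m/s

23 m s⁻¹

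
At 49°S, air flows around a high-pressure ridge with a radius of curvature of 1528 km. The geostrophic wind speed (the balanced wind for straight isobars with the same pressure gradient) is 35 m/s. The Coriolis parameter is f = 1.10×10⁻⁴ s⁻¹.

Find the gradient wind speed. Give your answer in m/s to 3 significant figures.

49.7 m/s

Around a high, pressure-gradient force acts outward with centrifugal, so Coriolis balances both:
fV = (1/ρ)|∂P/∂n| + V²/R  →  V² − fR·V + fR·V_g = 0
With fR = 1.10×10⁻⁴ × 1528×10³ m = 168 m/s:
V = [fR − √((fR)² − 4 fR V_g)]/2 = [168 − √(168² − 4×168×35)]/2 = 49.7 m/s
Supergeostrophic (V > V_g = 35 m/s), as expected around a high.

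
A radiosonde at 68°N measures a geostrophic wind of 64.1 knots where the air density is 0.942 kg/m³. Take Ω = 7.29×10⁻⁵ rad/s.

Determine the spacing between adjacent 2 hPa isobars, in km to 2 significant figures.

48 km

Coriolis parameter at 68°N:
f = 2Ω sin φ = 2 × 7.29×10⁻⁵ × sin 68° = 1.35×10⁻⁴ s⁻¹
Wind speed in SI: 64.1 knots = 33.0 m/s
Geostrophic balance rearranged: |∂P/∂n| = f ρ V_g
|∂P/∂n| = 1.35×10⁻⁴ × 0.942 × 33.0 = 4.20×10⁻³ Pa/m
Isobar spacing: Δn = ΔP/|∂P/∂n| = 200 Pa / 4.20×10⁻³ Pa/m = 47628 m ≈ 48 km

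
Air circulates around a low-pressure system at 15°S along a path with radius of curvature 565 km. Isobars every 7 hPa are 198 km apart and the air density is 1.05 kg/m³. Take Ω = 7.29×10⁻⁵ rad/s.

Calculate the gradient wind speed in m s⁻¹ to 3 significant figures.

34.2 m s⁻¹

Coriolis parameter at 15°S:
f = 2Ω sin φ = 2 × 7.29×10⁻⁵ × sin 15° = 3.77×10⁻⁵ s⁻¹
Pressure gradient: |∂P/∂n| = 700 Pa / 198000 m = 3.54×10⁻³ Pa/m
Geostrophic speed: V_g = |∂P/∂n|/(fρ) = 3.54×10⁻³/(3.77×10⁻⁵ × 1.05) = 89.2 m/s
Around a low, centrifugal force acts outward with Coriolis, so pressure-gradient force balances both:
(1/ρ)|∂P/∂n| = fV + V²/R  →  V² + fR·V − fR·V_g = 0
With fR = 3.77×10⁻⁵ × 565×10³ m = 21.3 m/s:
V = [−fR + √((fR)² + 4 fR V_g)]/2 = [−21.3 + √(21.3² + 4×21.3×89.2)]/2 = 34.2 m/s
Subgeostrophic (V < V_g = 89.2 m/s), as expected around a low.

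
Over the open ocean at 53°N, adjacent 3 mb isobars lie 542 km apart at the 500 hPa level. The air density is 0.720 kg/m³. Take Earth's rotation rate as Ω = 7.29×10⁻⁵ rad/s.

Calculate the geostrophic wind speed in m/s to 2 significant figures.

Coriolis parameter at 53°N:
f = 2Ω sin φ = 2 × 7.29×10⁻⁵ × sin 53° = 1.16×10⁻⁴ s⁻¹
Pressure gradient: |∂P/∂n| = 300 Pa / 542000 m = 5.54×10⁻⁴ Pa/m
Geostrophic balance (pressure-gradient force = Coriolis force):
V_g = (1/(fρ)) |∂P/∂n| = 5.54×10⁻⁴ / (1.16×10⁻⁴ × 0.720) = 6.60 m/s

6.6 m/s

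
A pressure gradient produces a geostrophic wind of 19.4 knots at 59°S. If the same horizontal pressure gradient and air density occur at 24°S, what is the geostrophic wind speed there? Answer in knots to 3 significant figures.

40.9 knots

With the same pressure gradient and density, V_g ∝ 1/f ∝ 1/sin φ.
V₂ = V₁ · sin φ₁ / sin φ₂ = 19.4 × sin 59° / sin 24°
V₂ = 19.4 × 0.8572/0.4067 = 40.9 knots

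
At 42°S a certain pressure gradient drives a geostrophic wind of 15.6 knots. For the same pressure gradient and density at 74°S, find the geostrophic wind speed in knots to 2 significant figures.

11 knots

With the same pressure gradient and density, V_g ∝ 1/f ∝ 1/sin φ.
V₂ = V₁ · sin φ₁ / sin φ₂ = 15.6 × sin 42° / sin 74°
V₂ = 15.6 × 0.6691/0.9613 = 11 knots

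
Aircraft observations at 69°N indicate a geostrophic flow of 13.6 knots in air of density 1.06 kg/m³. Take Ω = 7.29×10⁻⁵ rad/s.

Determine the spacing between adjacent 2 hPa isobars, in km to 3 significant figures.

198 km

Coriolis parameter at 69°N:
f = 2Ω sin φ = 2 × 7.29×10⁻⁵ × sin 69° = 1.36×10⁻⁴ s⁻¹
Wind speed in SI: 13.6 knots = 7.00 m/s
Geostrophic balance rearranged: |∂P/∂n| = f ρ V_g
|∂P/∂n| = 1.36×10⁻⁴ × 1.06 × 7.00 = 1.01×10⁻³ Pa/m
Isobar spacing: Δn = ΔP/|∂P/∂n| = 200 Pa / 1.01×10⁻³ Pa/m = 198124 m ≈ 198 km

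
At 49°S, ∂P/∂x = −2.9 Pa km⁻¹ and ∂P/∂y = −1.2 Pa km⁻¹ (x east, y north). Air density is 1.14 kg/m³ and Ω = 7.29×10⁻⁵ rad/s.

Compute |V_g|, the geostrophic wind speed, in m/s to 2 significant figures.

25 m/s

Coriolis parameter at 49°S:
f = 2Ω sin φ = 2 × 7.29×10⁻⁵ × sin 49° = 1.10×10⁻⁴ s⁻¹
In the Southern Hemisphere f is negative: f = −1.10×10⁻⁴ s⁻¹.
Component geostrophic relations (x east, y north):
u_g = −(1/(fρ)) ∂P/∂y,  v_g = (1/(fρ)) ∂P/∂x
u_g = −(−1.2×10⁻³)/(−1.10×10⁻⁴ × 1.14) = −9.57 m/s;  v_g = (−2.9×10⁻³)/(−1.10×10⁻⁴ × 1.14) = 23.1 m/s
|V_g| = √(u_g² + v_g²) = 25.0 m/s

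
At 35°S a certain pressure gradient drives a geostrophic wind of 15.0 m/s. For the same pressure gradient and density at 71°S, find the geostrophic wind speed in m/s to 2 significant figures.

With the same pressure gradient and density, V_g ∝ 1/f ∝ 1/sin φ.
V₂ = V₁ · sin φ₁ / sin φ₂ = 15.0 × sin 35° / sin 71°
V₂ = 15.0 × 0.5736/0.9455 = 9.1 m/s

9.1 m/s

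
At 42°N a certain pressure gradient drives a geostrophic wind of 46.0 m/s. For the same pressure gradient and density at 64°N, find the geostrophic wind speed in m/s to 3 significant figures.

34.2 m/s

With the same pressure gradient and density, V_g ∝ 1/f ∝ 1/sin φ.
V₂ = V₁ · sin φ₁ / sin φ₂ = 46.0 × sin 42° / sin 64°
V₂ = 46.0 × 0.6691/0.8988 = 34.2 m/s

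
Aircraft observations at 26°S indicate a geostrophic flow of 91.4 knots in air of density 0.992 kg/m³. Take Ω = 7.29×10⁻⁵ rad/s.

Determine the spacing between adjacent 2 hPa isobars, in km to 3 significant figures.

Coriolis parameter at 26°S:
f = 2Ω sin φ = 2 × 7.29×10⁻⁵ × sin 26° = 6.39×10⁻⁵ s⁻¹
Wind speed in SI: 91.4 knots = 47.0 m/s
Geostrophic balance rearranged: |∂P/∂n| = f ρ V_g
|∂P/∂n| = 6.39×10⁻⁵ × 0.992 × 47.0 = 2.98×10⁻³ Pa/m
Isobar spacing: Δn = ΔP/|∂P/∂n| = 200 Pa / 2.98×10⁻³ Pa/m = 67086 m ≈ 67.1 km

67.1 km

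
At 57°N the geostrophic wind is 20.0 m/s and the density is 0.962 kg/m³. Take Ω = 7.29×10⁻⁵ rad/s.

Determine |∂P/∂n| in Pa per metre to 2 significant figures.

2.4×10⁻³ Pa/m

Coriolis parameter at 57°N:
f = 2Ω sin φ = 2 × 7.29×10⁻⁵ × sin 57° = 1.22×10⁻⁴ s⁻¹
Geostrophic balance rearranged: |∂P/∂n| = f ρ V_g
|∂P/∂n| = 1.22×10⁻⁴ × 0.962 × 20.0 = 2.35×10⁻³ Pa/m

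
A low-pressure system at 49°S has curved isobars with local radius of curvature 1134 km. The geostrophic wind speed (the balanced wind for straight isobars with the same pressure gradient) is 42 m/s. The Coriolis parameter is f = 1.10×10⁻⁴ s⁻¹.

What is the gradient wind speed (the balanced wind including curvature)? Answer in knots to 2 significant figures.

Around a low, centrifugal force acts outward with Coriolis, so pressure-gradient force balances both:
(1/ρ)|∂P/∂n| = fV + V²/R  →  V² + fR·V − fR·V_g = 0
With fR = 1.10×10⁻⁴ × 1134×10³ m = 125 m/s:
V = [−fR + √((fR)² + 4 fR V_g)]/2 = [−125 + √(125² + 4×125×42)]/2 = 33.2 m/s
Subgeostrophic (V < V_g = 42 m/s), as expected around a low.
Converting: 33.2 m/s × 1.944 = 64 knots

64 knots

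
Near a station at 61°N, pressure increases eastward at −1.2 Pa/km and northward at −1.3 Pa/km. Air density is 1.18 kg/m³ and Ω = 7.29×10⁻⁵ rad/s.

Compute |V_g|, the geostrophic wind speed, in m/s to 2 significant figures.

Coriolis parameter at 61°N:
f = 2Ω sin φ = 2 × 7.29×10⁻⁵ × sin 61° = 1.28×10⁻⁴ s⁻¹
Component geostrophic relations (x east, y north):
u_g = −(1/(fρ)) ∂P/∂y,  v_g = (1/(fρ)) ∂P/∂x
u_g = −(−1.3×10⁻³)/(1.28×10⁻⁴ × 1.18) = 8.64 m/s;  v_g = (−1.2×10⁻³)/(1.28×10⁻⁴ × 1.18) = −7.97 m/s
|V_g| = √(u_g² + v_g²) = 11.8 m/s

12 m/s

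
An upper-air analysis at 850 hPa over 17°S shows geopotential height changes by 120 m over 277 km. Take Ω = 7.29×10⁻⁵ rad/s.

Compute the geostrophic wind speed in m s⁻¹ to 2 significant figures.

100 m s⁻¹

Coriolis parameter at 17°S:
f = 2Ω sin φ = 2 × 7.29×10⁻⁵ × sin 17° = 4.26×10⁻⁵ s⁻¹
Height gradient: |∂Z/∂n| = 120 m / 277000 m = 4.33×10⁻⁴
On a pressure surface, geostrophic balance gives V_g = (g/f)|∂Z/∂n|:
V_g = 9.81 × 4.33×10⁻⁴ / 4.26×10⁻⁵ = 99.7 m/s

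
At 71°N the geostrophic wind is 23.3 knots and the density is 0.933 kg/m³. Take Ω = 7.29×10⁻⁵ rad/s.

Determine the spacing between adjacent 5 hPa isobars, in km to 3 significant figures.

324 km

Coriolis parameter at 71°N:
f = 2Ω sin φ = 2 × 7.29×10⁻⁵ × sin 71° = 1.38×10⁻⁴ s⁻¹
Wind speed in SI: 23.3 knots = 12.0 m/s
Geostrophic balance rearranged: |∂P/∂n| = f ρ V_g
|∂P/∂n| = 1.38×10⁻⁴ × 0.933 × 12.0 = 1.54×10⁻³ Pa/m
Isobar spacing: Δn = ΔP/|∂P/∂n| = 500 Pa / 1.54×10⁻³ Pa/m = 324315 m ≈ 324 km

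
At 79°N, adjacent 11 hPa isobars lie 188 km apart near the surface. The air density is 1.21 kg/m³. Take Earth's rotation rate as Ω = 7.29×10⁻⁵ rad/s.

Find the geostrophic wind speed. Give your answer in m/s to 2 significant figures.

34 m/s

Coriolis parameter at 79°N:
f = 2Ω sin φ = 2 × 7.29×10⁻⁵ × sin 79° = 1.43×10⁻⁴ s⁻¹
Pressure gradient: |∂P/∂n| = 1100 Pa / 188000 m = 5.85×10⁻³ Pa/m
Geostrophic balance (pressure-gradient force = Coriolis force):
V_g = (1/(fρ)) |∂P/∂n| = 5.85×10⁻³ / (1.43×10⁻⁴ × 1.21) = 33.8 m/s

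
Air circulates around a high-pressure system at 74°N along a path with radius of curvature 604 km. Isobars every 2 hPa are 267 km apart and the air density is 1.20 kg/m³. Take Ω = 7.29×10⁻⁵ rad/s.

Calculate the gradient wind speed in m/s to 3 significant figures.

Coriolis parameter at 74°N:
f = 2Ω sin φ = 2 × 7.29×10⁻⁵ × sin 74° = 1.40×10⁻⁴ s⁻¹
Pressure gradient: |∂P/∂n| = 200 Pa / 267000 m = 7.49×10⁻⁴ Pa/m
Geostrophic speed: V_g = |∂P/∂n|/(fρ) = 7.49×10⁻⁴/(1.40×10⁻⁴ × 1.20) = 4.45 m/s
Around a high, pressure-gradient force acts outward with centrifugal, so Coriolis balances both:
fV = (1/ρ)|∂P/∂n| + V²/R  →  V² − fR·V + fR·V_g = 0
With fR = 1.40×10⁻⁴ × 604×10³ m = 84.7 m/s:
V = [fR − √((fR)² − 4 fR V_g)]/2 = [84.7 − √(84.7² − 4×84.7×4.45)]/2 = 4.72 m/s
Supergeostrophic (V > V_g = 4.45 m/s), as expected around a high.

4.72 m/s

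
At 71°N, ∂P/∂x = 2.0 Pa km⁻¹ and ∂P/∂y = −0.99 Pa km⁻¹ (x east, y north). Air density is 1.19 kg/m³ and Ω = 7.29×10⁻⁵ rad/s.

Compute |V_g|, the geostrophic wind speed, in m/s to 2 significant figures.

Coriolis parameter at 71°N:
f = 2Ω sin φ = 2 × 7.29×10⁻⁵ × sin 71° = 1.38×10⁻⁴ s⁻¹
Component geostrophic relations (x east, y north):
u_g = −(1/(fρ)) ∂P/∂y,  v_g = (1/(fρ)) ∂P/∂x
u_g = −(−0.99×10⁻³)/(1.38×10⁻⁴ × 1.19) = 6.03 m/s;  v_g = (2.0×10⁻³)/(1.38×10⁻⁴ × 1.19) = 12.2 m/s
|V_g| = √(u_g² + v_g²) = 13.6 m/s

14 m/s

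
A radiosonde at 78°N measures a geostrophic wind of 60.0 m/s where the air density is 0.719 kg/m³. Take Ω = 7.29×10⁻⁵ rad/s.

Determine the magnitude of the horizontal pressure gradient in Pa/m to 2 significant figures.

6.2×10⁻³ Pa/m

Coriolis parameter at 78°N:
f = 2Ω sin φ = 2 × 7.29×10⁻⁵ × sin 78° = 1.43×10⁻⁴ s⁻¹
Geostrophic balance rearranged: |∂P/∂n| = f ρ V_g
|∂P/∂n| = 1.43×10⁻⁴ × 0.719 × 60.0 = 6.15×10⁻³ Pa/m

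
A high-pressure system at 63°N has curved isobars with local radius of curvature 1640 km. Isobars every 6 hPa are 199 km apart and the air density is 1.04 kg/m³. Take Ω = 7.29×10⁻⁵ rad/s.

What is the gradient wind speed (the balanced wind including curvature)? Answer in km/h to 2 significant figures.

91 km/h

Coriolis parameter at 63°N:
f = 2Ω sin φ = 2 × 7.29×10⁻⁵ × sin 63° = 1.30×10⁻⁴ s⁻¹
Pressure gradient: |∂P/∂n| = 600 Pa / 199000 m = 3.02×10⁻³ Pa/m
Geostrophic speed: V_g = |∂P/∂n|/(fρ) = 3.02×10⁻³/(1.30×10⁻⁴ × 1.04) = 22.3 m/s
Around a high, pressure-gradient force acts outward with centrifugal, so Coriolis balances both:
fV = (1/ρ)|∂P/∂n| + V²/R  →  V² − fR·V + fR·V_g = 0
With fR = 1.30×10⁻⁴ × 1640×10³ m = 213 m/s:
V = [fR − √((fR)² − 4 fR V_g)]/2 = [213 − √(213² − 4×213×22.3)]/2 = 25.3 m/s
Supergeostrophic (V > V_g = 22.3 m/s), as expected around a high.
Converting: 25.3 m/s × 3.6 = 91 km/h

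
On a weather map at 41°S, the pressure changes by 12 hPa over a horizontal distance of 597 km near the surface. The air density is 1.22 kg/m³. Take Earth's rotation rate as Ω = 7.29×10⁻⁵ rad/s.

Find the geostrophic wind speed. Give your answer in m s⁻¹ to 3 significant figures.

17.2 m s⁻¹

Coriolis parameter at 41°S:
f = 2Ω sin φ = 2 × 7.29×10⁻⁵ × sin 41° = 9.57×10⁻⁵ s⁻¹
Pressure gradient: |∂P/∂n| = 1200 Pa / 597000 m = 2.01×10⁻³ Pa/m
Geostrophic balance (pressure-gradient force = Coriolis force):
V_g = (1/(fρ)) |∂P/∂n| = 2.01×10⁻³ / (9.57×10⁻⁵ × 1.22) = 17.2 m/s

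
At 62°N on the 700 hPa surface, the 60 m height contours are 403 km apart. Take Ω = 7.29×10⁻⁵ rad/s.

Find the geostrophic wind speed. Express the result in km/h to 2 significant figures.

41 km/h

Coriolis parameter at 62°N:
f = 2Ω sin φ = 2 × 7.29×10⁻⁵ × sin 62° = 1.29×10⁻⁴ s⁻¹
Height gradient: |∂Z/∂n| = 60 m / 403000 m = 1.49×10⁻⁴
On a pressure surface, geostrophic balance gives V_g = (g/f)|∂Z/∂n|:
V_g = 9.81 × 1.49×10⁻⁴ / 1.29×10⁻⁴ = 11.3 m/s
Converting: 11.3 m/s × 3.6 = 41 km/h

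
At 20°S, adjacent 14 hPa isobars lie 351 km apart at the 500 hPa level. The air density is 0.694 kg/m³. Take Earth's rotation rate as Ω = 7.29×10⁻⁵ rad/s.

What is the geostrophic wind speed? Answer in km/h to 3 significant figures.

Coriolis parameter at 20°S:
f = 2Ω sin φ = 2 × 7.29×10⁻⁵ × sin 20° = 4.99×10⁻⁵ s⁻¹
Pressure gradient: |∂P/∂n| = 1400 Pa / 351000 m = 3.99×10⁻³ Pa/m
Geostrophic balance (pressure-gradient force = Coriolis force):
V_g = (1/(fρ)) |∂P/∂n| = 3.99×10⁻³ / (4.99×10⁻⁵ × 0.694) = 115 m/s
Converting: 115 m/s × 3.6 = 415 km/h

415 km/h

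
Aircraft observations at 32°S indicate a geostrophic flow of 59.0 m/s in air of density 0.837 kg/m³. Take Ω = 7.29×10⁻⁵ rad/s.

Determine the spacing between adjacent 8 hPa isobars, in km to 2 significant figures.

Coriolis parameter at 32°S:
f = 2Ω sin φ = 2 × 7.29×10⁻⁵ × sin 32° = 7.73×10⁻⁵ s⁻¹
Geostrophic balance rearranged: |∂P/∂n| = f ρ V_g
|∂P/∂n| = 7.73×10⁻⁵ × 0.837 × 59.0 = 3.82×10⁻³ Pa/m
Isobar spacing: Δn = ΔP/|∂P/∂n| = 800 Pa / 3.82×10⁻³ Pa/m = 209674 m ≈ 210 km

210 km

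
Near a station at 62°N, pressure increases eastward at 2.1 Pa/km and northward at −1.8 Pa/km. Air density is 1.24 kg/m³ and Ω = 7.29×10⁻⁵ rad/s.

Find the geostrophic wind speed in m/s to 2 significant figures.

17 m/s

Coriolis parameter at 62°N:
f = 2Ω sin φ = 2 × 7.29×10⁻⁵ × sin 62° = 1.29×10⁻⁴ s⁻¹
Component geostrophic relations (x east, y north):
u_g = −(1/(fρ)) ∂P/∂y,  v_g = (1/(fρ)) ∂P/∂x
u_g = −(−1.8×10⁻³)/(1.29×10⁻⁴ × 1.24) = 11.3 m/s;  v_g = (2.1×10⁻³)/(1.29×10⁻⁴ × 1.24) = 13.2 m/s
|V_g| = √(u_g² + v_g²) = 17.3 m/s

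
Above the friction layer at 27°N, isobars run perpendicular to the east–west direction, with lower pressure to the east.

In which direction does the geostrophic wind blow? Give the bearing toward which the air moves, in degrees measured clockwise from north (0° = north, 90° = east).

180°

The pressure-gradient force points toward the east (bearing 090°).
Geostrophic balance: in the Northern Hemisphere the Coriolis force deflects motion to the right, so the geostrophic wind blows 90° to the right of the pressure-gradient force (low pressure on the left).
Rotating 090° by 90° clockwise gives 180° — the wind blows toward the south.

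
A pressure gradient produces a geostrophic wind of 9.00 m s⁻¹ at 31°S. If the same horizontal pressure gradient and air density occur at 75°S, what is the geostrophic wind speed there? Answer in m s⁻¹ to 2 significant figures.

With the same pressure gradient and density, V_g ∝ 1/f ∝ 1/sin φ.
V₂ = V₁ · sin φ₁ / sin φ₂ = 9.00 × sin 31° / sin 75°
V₂ = 9.00 × 0.5150/0.9659 = 4.8 m s⁻¹

4.8 m s⁻¹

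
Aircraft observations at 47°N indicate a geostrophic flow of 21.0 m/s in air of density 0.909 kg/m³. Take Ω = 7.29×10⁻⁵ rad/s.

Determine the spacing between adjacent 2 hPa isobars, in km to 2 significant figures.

Coriolis parameter at 47°N:
f = 2Ω sin φ = 2 × 7.29×10⁻⁵ × sin 47° = 1.07×10⁻⁴ s⁻¹
Geostrophic balance rearranged: |∂P/∂n| = f ρ V_g
|∂P/∂n| = 1.07×10⁻⁴ × 0.909 × 21.0 = 2.04×10⁻³ Pa/m
Isobar spacing: Δn = ΔP/|∂P/∂n| = 200 Pa / 2.04×10⁻³ Pa/m = 98257 m ≈ 98 km

98 km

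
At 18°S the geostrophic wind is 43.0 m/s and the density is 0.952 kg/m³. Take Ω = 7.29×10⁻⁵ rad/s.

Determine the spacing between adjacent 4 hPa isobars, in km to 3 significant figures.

217 km

Coriolis parameter at 18°S:
f = 2Ω sin φ = 2 × 7.29×10⁻⁵ × sin 18° = 4.51×10⁻⁵ s⁻¹
Geostrophic balance rearranged: |∂P/∂n| = f ρ V_g
|∂P/∂n| = 4.51×10⁻⁵ × 0.952 × 43.0 = 1.84×10⁻³ Pa/m
Isobar spacing: Δn = ΔP/|∂P/∂n| = 400 Pa / 1.84×10⁻³ Pa/m = 216878 m ≈ 217 km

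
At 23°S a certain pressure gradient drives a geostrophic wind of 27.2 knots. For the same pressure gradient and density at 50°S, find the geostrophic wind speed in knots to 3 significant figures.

13.9 knots

With the same pressure gradient and density, V_g ∝ 1/f ∝ 1/sin φ.
V₂ = V₁ · sin φ₁ / sin φ₂ = 27.2 × sin 23° / sin 50°
V₂ = 27.2 × 0.3907/0.7660 = 13.9 knots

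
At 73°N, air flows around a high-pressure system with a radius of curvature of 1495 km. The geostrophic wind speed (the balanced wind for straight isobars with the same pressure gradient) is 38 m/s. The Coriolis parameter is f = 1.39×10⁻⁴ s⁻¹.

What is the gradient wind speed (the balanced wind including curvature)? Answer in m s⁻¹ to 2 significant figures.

50 m s⁻¹

Around a high, pressure-gradient force acts outward with centrifugal, so Coriolis balances both:
fV = (1/ρ)|∂P/∂n| + V²/R  →  V² − fR·V + fR·V_g = 0
With fR = 1.39×10⁻⁴ × 1495×10³ m = 208 m/s:
V = [fR − √((fR)² − 4 fR V_g)]/2 = [208 − √(208² − 4×208×38)]/2 = 50.1 m/s
Supergeostrophic (V > V_g = 38 m/s), as expected around a high.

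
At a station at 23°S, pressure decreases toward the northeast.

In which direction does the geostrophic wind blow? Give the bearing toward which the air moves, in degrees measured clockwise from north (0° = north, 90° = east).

The pressure-gradient force points toward the northeast (bearing 045°).
Geostrophic balance: in the Southern Hemisphere the Coriolis force deflects motion to the left, so the geostrophic wind blows 90° to the left of the pressure-gradient force (low pressure on the right).
Rotating 045° by 90° counterclockwise gives 315° — the wind blows toward the northwest.

315°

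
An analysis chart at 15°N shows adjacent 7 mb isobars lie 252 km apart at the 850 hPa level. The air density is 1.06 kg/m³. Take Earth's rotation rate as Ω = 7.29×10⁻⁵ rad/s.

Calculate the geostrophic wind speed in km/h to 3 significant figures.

Coriolis parameter at 15°N:
f = 2Ω sin φ = 2 × 7.29×10⁻⁵ × sin 15° = 3.77×10⁻⁵ s⁻¹
Pressure gradient: |∂P/∂n| = 700 Pa / 252000 m = 2.78×10⁻³ Pa/m
Geostrophic balance (pressure-gradient force = Coriolis force):
V_g = (1/(fρ)) |∂P/∂n| = 2.78×10⁻³ / (3.77×10⁻⁵ × 1.06) = 69.4 m/s
Converting: 69.4 m/s × 3.6 = 250 km/h

250 km/h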